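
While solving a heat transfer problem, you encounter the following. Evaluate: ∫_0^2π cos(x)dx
Antiderivative: sin(x)
Evaluate at bounds: [sin(1·2π)/1] - [sin(1·0)/1]
=((0) - (0))/1=0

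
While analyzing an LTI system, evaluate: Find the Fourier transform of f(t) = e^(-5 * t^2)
The Fourier transform of a Gaussian e^(-a * t^2) is sqrt(pi/a) * e^(-omega^2/(4a)).
With a=5: F(omega)=sqrt(pi/5) * e^(-omega^2/20)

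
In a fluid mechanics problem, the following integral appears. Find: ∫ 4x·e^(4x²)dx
Let u = 4x², du = 8x dx
∫ (1/2)e^u du = e^u/2 + C

Answer: e^(4x²)/2 + C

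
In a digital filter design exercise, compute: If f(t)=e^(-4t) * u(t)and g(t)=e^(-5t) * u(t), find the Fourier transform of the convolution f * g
By the convolution theorem: F{f * g} = F(omega) * G(omega)
F(omega) = 1/(4+j * omega), G(omega) = 1/(5+j * omega)
F{f * g} = 1/((4+j * omega)(5+j * omega))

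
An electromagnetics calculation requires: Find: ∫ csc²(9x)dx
Since d/dx[-cot(9x)] = 9csc²(9x), integral = -cot(9x)/9 + C

Answer: (-1/9)cot(9x) + C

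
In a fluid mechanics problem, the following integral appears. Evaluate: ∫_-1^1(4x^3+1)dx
Step 1: Find antiderivative F(x) = x^4+x
Step 2: F(1) - F(-1) = 2 - (0) = 2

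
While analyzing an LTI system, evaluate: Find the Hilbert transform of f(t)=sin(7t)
The Hilbert transform shifts each frequency component by -pi/2.
H{sin(wt)}=-cos(wt)
With w=7: H{sin(7t)}=-cos(7t)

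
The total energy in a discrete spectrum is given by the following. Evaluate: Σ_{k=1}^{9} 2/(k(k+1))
Partial fractions: 2/(k(k+1)) = 2/k - 2/(k+1)
Telescoping sum: 2(1-1/10) = 2·9/10

Answer: 9/5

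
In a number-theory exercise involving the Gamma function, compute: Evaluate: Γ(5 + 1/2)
Γ(n+1/2) = (2n)!√π/(4^n·n!)
= 3628800√π/(1024·120) = (945/32)·√π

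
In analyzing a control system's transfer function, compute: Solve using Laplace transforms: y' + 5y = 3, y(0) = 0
Take L of both sides: sY(s) - 0 + 5Y(s) = 3/s
Y(s)(s + 5) = 3/s + 0
Y(s) = 3/(s(s + 5)) + 0/(s + 5)
Partial fractions: 3/(s(s + 5)) = (3/5)/s - (3/5)/(s + 5)
So Y(s) = (3/5)/s - (3/5)/(s + 5)
Inverse transform (L^(-1){1/s} = 1, L^(-1){1/(s + 5)} = e^(-5t)):

Answer: y(t) = 3/5 - (3/5)·e^(-5t)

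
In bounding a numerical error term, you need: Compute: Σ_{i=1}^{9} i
Using formula: Σ i^1 = n(n + 1)/2 = 9·10/2 = 45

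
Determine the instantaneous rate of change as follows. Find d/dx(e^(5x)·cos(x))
Product rule: (fg)'=f'g + fg'
f=e^(5x), f'=5·e^(5x)
g=cos(x), g'=-sin(x)

Answer: 5·e^(5x)·cos(x) - e^(5x)·sin(x)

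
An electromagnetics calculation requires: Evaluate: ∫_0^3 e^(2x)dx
Antiderivative: (1/2)e^(2x)
Evaluate: (1/2)(e^6-1)

Answer: (e^6-1)/2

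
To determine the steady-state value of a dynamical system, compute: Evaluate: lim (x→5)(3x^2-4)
Polynomial is continuous, so substitute x = 5:
3·5^2 - 4 = 71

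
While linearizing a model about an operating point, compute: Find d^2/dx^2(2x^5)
Apply power rule 2 times:
d^1: 10x^4
d^2: 40x^3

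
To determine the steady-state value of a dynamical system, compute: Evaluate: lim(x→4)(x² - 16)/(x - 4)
Factor: (x² - 16) = (x-4)(x + 4)
Cancel (x-4): lim(x→4) (x + 4) = 8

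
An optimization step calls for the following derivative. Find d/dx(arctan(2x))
d/dx[arctan(u)]=u'/(1 + u²), u=2x, u'=2

Answer: 2/(1 + 4x²)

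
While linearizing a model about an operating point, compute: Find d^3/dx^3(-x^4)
Apply power rule 3 times:
d^1: -4x^3
d^2: -12x^2
d^3: -24x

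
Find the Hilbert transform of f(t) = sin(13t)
The Hilbert transform shifts each frequency component by -pi/2.
H{sin(wt)}=-cos(wt)
With w=13: H{sin(13t)}=-cos(13t)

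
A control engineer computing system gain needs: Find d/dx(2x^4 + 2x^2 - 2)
Power rule: d/dx(ax^n)=n·a·x^(n-1)
Term by term: 8·x^3+4·x

Answer: 8x^3+4x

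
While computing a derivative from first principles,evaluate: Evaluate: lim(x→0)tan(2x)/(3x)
tan(u) ≈ u for small u:
tan(2x)/(3x) ≈ 2x/(3x)=2/3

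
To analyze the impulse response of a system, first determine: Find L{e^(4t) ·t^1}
First shifting: L{e^(at)f(t)}=F(s-a)
L{t^1}=1/s^2
Shift s → s-4: 1/(s-4)^2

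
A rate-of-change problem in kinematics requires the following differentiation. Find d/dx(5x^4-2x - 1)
Power rule: d/dx(ax^n) = n·a·x^(n-1)
Term by term: 20·x^3-2

Answer: 20x^3-2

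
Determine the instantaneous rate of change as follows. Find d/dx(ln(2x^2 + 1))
Chain rule: d/dx[ln(u)]=u'/u where u=2x^2+1
u'=4x

Answer: (4x)/(2x^2+1)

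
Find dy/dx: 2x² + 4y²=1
Differentiate: 4x + 8y·(dy/dx) = 0
dy/dx = -4x/(8y) = -(1/2)·(x/y)

Answer: dy/dx = -(1/2)·(x/y)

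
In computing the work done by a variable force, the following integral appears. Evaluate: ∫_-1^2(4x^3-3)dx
Step 1: Find antiderivative F(x) = x^4-3x
Step 2: F(2) - F(-1) = 10 - (4) = 6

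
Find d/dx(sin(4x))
Chain rule: d/dx[sin(u)]=cos(u)·u' where u=4x
u'=4

Answer: 4·cos(4x)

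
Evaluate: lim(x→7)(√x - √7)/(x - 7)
Multiply by conjugate (√x + √7)/(√x + √7):
=(x - 7)/((x - 7)(√x + √7))=1/(√x + √7)
As x → 7: 1/(2√7)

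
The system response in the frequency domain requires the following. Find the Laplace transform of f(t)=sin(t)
L{sin(wt)}=w/(s²+w²)
L{sin(t)}=1/(s²+1)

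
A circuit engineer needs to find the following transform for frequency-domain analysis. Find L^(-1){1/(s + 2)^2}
L^(-1){1/(s-a)^n}=t^(n-1)·e^(at)/(n-1)!
Here a=-2, n=2: t^1·e^(-2t)/1

Answer: t·e^(-2t)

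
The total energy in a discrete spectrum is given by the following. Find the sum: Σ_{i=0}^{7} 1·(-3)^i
Geometric series: S = a(1 - r^n)/(1 - r)
a = 1, r = -3, n = 8
S = 1(1-6561)/4 = -1640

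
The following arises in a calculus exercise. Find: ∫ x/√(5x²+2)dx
Let u=5x² + 2, du=10x dx
∫ (1/10)·u^(-1/2) du=√u/5 + C

Answer: √(5x² + 2)/5 + C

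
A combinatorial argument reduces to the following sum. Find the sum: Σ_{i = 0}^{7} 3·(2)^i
Geometric series: S = a(1 - r^n)/(1 - r)
a = 3, r = 2, n = 8
S = 3(1 - 256)/-1 = 765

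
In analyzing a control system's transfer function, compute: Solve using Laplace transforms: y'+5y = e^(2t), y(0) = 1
Take L: sY - 1+5Y=1/(s-2)
Y(s+5)=1/(s-2)+1
Y=1/((s-2)(s+5))+1/(s+5)
Partial fractions: 1/((s-2)(s+5))=(1/7)/(s-2) - (1/7)/(s+5)
So Y=(1/7)/(s-2)+(6/7)/(s+5)
Inverse Laplace transform (L^(-1){1/(s-2)}=e^(2t), L^(-1){1/(s+5)}=e^(-5t)):

Answer: y(t)=(1/7)·e^(2t)+(6/7)·e^(-5t)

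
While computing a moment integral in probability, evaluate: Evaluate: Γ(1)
Γ(n) = (n-1)! for positive integers
Γ(1) = 0! = 1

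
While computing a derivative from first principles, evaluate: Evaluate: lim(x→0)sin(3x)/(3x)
L'Hôpital (0/0): lim 3cos(3x)/3 = 3/3

Answer: 1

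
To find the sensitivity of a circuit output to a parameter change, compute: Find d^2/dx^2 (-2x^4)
Apply power rule 2 times:
d^1: -8x^3
d^2: -24x^2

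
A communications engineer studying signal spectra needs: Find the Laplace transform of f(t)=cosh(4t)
L{cosh(at)}=s/(s²-a²)
L{cosh(4t)}=s/(s²-16)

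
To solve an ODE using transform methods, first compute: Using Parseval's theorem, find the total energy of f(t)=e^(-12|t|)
Parseval's theorem: E = integral |f(t)|^2 dt = (1/2pi) integral |F(omega)|^2 domega
E = integral_{-inf}^{inf} e^(-24|t|) dt = 2 * integral_0^inf e^(-24t) dt = 2/(2 * 12) = 1/12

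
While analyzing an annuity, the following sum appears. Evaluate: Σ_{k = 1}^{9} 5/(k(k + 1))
Partial fractions: 5/(k(k + 1))=5/k - 5/(k + 1)
Telescoping sum: 5(1 - 1/10)=5·9/10

Answer: 9/2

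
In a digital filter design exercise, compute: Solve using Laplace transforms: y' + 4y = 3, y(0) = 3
Take L of both sides: sY(s) - 3 + 4Y(s) = 3/s
Y(s)(s + 4) = 3/s + 3
Y(s) = 3/(s(s + 4)) + 3/(s + 4)
Partial fractions: 3/(s(s + 4)) = (3/4)/s - (3/4)/(s + 4)
So Y(s) = (3/4)/s + (9/4)/(s + 4)
Inverse transform (L^(-1){1/s} = 1, L^(-1){1/(s + 4)} = e^(-4t)):

Answer: y(t) = 3/4 + (9/4)·e^(-4t)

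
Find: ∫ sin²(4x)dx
Using identity sin²(u)=(1 - cos(2u))/2:
∫ (1 - cos(8x))/2 dx=x/2 - sin(8x)/16 + C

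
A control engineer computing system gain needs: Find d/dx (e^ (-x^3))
Chain rule: d/dx[e^u] = e^u · u' where u = -x^3
u' = -3x^2

Answer: -3x^2·e^(-x^3)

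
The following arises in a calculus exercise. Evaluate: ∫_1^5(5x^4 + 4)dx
Step 1: Find antiderivative F(x) = x^5+4x
Step 2: F(5) - F(1) = 3145 - (5) = 3140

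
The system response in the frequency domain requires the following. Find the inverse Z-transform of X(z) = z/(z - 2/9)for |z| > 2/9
Standard pair: z/(z-a) <-> a^n*u[n] for causal signals
With a = 2/9: x[n] = (2/9)^n*u[n]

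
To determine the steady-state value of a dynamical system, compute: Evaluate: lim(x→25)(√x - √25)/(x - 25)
Multiply by conjugate (√x + √25)/(√x + √25):
= (x - 25)/((x - 25)(√x + √25)) = 1/(√x + √25)
As x → 25: 1/(2√25)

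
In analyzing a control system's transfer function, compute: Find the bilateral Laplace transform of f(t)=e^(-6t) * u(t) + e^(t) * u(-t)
For e^(-6t)*u(t): L=1/(s + 6), Re(s) > -6
For e^(t)*u(-t): L=-1/(s-1), Re(s) < 1
Combined: F(s)=1/(s + 6) - 1/(s-1), -6 < Re(s) < 1

Answer: 1/(s + 6) - 1/(s-1), ROC: -6 < Re(s) < 1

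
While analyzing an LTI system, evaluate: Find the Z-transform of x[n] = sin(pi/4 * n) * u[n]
Z{sin(w0 * n) * u[n]}=z * sin(w0)/(z^2-2z * cos(w0)+1)
With w0=pi/4: X(z)=z * sin(pi/4)/(z^2-2z * cos(pi/4)+1)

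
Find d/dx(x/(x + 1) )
Quotient rule: (f/g)' = (f'g - fg')/g²
f = x, f' = 1
g = x+1, g' = 1

Answer: (1·(x+1) - x)/(x+1)²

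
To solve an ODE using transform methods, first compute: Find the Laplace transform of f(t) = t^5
L{t^n} = n!/s^(n+1)
L{t^5} = 5!/s^6 = 120/s^6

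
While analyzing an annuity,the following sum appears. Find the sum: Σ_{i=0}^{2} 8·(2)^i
Geometric series: S = a(1 - r^n)/(1 - r)
a = 8, r = 2, n = 3
S = 8(1-8)/-1 = 56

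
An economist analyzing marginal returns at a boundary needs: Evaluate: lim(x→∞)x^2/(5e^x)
Apply L'Hôpital 2 times (∞/∞ each time):
Eventually get 2!/(5e^x) → 0

Answer: 0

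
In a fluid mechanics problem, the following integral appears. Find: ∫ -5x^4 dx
Using power rule: ∫ -5x^4 dx = -5/5 x^5+C = -x^5+C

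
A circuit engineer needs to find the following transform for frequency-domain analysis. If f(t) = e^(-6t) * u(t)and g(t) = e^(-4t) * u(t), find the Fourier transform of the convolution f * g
By the convolution theorem: F{f*g} = F(omega)*G(omega)
F(omega) = 1/(6+j*omega), G(omega) = 1/(4+j*omega)
F{f*g} = 1/((6+j*omega)(4+j*omega))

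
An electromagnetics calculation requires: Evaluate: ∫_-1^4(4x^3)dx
Step 1: Find antiderivative F(x) = x^4
Step 2: F(4) - F(-1) = 256 - (1) = 255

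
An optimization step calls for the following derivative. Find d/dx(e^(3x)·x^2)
Product rule: (fg)' = f'g+fg'
f = e^(3x), f' = 3·e^(3x)
g = x^2, g' = 2x

Answer: 3·e^(3x)·x^2+2·e^(3x)·x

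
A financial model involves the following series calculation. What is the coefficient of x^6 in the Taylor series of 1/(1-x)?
1/(1-x) = Σ x^n for |x|<1
All coefficients are 1

Answer: 1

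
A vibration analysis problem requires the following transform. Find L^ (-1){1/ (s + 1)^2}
L^(-1){1/(s-a)^n}=t^(n-1)·e^(at)/(n-1)!
Here a=-1, n=2: t^1·e^(-t)/1

Answer: t·e^(-t)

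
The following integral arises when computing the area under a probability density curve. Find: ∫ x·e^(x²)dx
Let u = x², du = 2x dx
∫ (1/2)e^u du = e^u/2 + C

Answer: e^(x²)/2 + C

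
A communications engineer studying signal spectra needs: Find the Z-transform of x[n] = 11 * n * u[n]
Z{n*u[n]} = z/(z-1)^2
By linearity: Z{11*n*u[n]} = 11z/(z-1)^2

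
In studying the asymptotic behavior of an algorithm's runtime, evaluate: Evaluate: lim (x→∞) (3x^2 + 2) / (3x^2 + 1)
Divide numerator and denominator by x^2:
lim (3+2/x^2)/(3+1/x^2) = 1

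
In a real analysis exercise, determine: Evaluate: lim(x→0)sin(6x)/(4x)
L'Hôpital (0/0): lim 6cos(6x)/4 = 6/4

Answer: 3/2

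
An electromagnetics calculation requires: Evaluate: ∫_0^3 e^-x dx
Antiderivative: -e^-x
Evaluate: -(e^-3 - 1)

Answer: (e^-3 - 1)/(-1)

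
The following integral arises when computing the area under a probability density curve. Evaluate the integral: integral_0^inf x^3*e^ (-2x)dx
This is a Gamma integral. Substitute u = 2x (du = 2 dx):
integral_0^inf x^3*e^(-2x) dx = (1/2^4) integral_0^inf u^3*e^(-u) du
= Gamma(4)/2^4 = 3!/2^4 = 6/16

Answer: 3/8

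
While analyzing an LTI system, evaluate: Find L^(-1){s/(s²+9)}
L^(-1){s/(s²+w²)}=cos(wt)
Here w=3

Answer: cos(3t)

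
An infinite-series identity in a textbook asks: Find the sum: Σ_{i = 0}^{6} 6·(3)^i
Geometric series: S = a(1 - r^n)/(1 - r)
a = 6, r = 3, n = 7
S = 6(1 - 2187)/-2 = 6558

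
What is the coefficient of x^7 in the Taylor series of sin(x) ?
sin(x) = Σ (-1)^k x^(2k + 1)/(2k + 1)!
For x^7: (-1)^3/7! = -1/5040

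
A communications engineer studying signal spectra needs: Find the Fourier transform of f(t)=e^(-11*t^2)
The Fourier transform of a Gaussian e^(-a*t^2) is sqrt(pi/a)*e^(-omega^2/(4a)).
With a=11: F(omega)=sqrt(pi/11)*e^(-omega^2/44)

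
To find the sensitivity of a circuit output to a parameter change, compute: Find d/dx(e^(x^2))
Chain rule: d/dx[e^u] = e^u · u' where u = x^2
u' = 2x

Answer: 2x·e^(x^2)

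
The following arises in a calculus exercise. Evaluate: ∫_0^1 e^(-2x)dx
Antiderivative: (1/(-2))e^(-2x)
Evaluate: (1/(-2))(e^-2-1)

Answer: (e^-2-1)/(-2)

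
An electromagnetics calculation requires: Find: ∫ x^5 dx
Using power rule: ∫ x^5 dx = 1/6 x^6+C = (1/6)x^6+C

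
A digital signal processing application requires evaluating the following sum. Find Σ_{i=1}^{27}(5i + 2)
= 5·Σ i+2·27 = 5·378+54 = 1944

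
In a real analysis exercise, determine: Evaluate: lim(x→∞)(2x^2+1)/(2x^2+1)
Divide numerator and denominator by x^2:
lim (2+1/x^2)/(2+1/x^2) = 1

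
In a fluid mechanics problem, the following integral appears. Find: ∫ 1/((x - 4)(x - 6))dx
Partial fractions: 1/((x-4)(x-6))=A/(x-4)+B/(x-6)
A=-1/2, B=1/2
∫ [-1/2· 1/(x-4)+1/2· 1/(x-6)] dx
=(1/2)[ln|x-6| - ln|x-4|]+C

Answer: (1/2)·ln|(x-6)/(x-4)|+C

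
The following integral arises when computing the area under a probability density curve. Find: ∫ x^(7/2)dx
Power rule: ∫ x^(7/2) dx=x^(9/2)/(9/2)+C

Answer: (2/9)·x^(9/2)+C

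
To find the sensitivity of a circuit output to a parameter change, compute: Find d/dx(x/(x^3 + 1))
Quotient rule: (f/g)' = (f'g - fg')/g²
f = x, f' = 1
g = x^3+1, g' = 3x^2

Answer: (1·(x^3+1)-3x^3)/(x^3+1)²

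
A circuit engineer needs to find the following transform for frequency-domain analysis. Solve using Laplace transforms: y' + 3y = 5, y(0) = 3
Take L of both sides: sY(s) - 3 + 3Y(s)=5/s
Y(s)(s + 3)=5/s + 3
Y(s)=5/(s(s + 3)) + 3/(s + 3)
Partial fractions: 5/(s(s + 3))=(5/3)/s - (5/3)/(s + 3)
So Y(s)=(5/3)/s + (4/3)/(s + 3)
Inverse transform (L^(-1){1/s}=1, L^(-1){1/(s + 3)}=e^(-3t)):

Answer: y(t)=5/3 + (4/3)·e^(-3t)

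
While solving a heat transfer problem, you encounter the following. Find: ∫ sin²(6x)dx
Using identity sin²(u) = (1 - cos(2u))/2:
∫ (1 - cos(12x))/2 dx = x/2 - sin(12x)/24+C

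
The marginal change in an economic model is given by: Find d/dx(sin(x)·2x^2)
Product rule: (fg)'=f'g+fg'
f=sin(x), f'=cos(x)
g=2x^2, g'=4x

Answer: 2·cos(x)·x^2+4·sin(x)·x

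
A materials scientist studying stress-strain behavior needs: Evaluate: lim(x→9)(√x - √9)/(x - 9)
Multiply by conjugate (√x+√9)/(√x+√9):
=(x - 9)/((x - 9)(√x+√9))=1/(√x+√9)
As x → 9: 1/(2√9)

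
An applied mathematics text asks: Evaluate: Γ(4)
Γ(n)=(n-1)! for positive integers
Γ(4)=3!=6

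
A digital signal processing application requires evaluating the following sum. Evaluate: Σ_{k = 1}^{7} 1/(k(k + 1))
Partial fractions: 1/(k(k+1)) = 1/k - 1/(k+1)
Telescoping sum: 1(1-1/8) = 1·7/8

Answer: 7/8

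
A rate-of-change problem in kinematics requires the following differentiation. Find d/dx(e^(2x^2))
Chain rule: d/dx[e^u]=e^u · u' where u=2x^2
u'=4x

Answer: 4x·e^(2x^2)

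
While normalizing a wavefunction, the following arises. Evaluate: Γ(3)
Γ(n) = (n-1)! for positive integers
Γ(3) = 2! = 2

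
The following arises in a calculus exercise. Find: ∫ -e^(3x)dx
Since d/dx[e^(3x)] = 3e^(3x), we get -1/3 e^(3x)+C

Answer: (-1/3)e^(3x)+C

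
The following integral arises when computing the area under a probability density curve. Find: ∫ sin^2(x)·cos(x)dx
Let u = sin(x), du = cos(x) dx
∫ u^2 du = u^3/3+C

Answer: sin^3(x)/3+C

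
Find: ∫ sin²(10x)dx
Using identity sin²(u) = (1 - cos(2u))/2:
∫ (1 - cos(20x))/2 dx = x/2 - sin(20x)/40+C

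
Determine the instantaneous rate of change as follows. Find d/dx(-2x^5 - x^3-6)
Power rule: d/dx(ax^n) = n·a·x^(n-1)
Term by term: -10·x^4 - 3·x^2

Answer: -10x^4 - 3x^2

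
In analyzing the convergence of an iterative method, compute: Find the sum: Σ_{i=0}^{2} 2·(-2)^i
Geometric series: S = a(1 - r^n)/(1 - r)
a = 2, r = -2, n = 3
S = 2(1 + 8)/3 = 6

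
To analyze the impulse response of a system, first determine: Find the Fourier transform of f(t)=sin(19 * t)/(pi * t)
sin(W * t)/(pi * t) = (W/pi) * sinc(W * t/pi) is the impulse response of the ideal low-pass filter with cutoff W (here W = 19).
Its Fourier transform is a rectangular function:
F(omega) = 1 for |omega| < 19, 0 otherwise

Answer: rect(omega/38) [i.e., 1 for |omega| < 19, 0 otherwise]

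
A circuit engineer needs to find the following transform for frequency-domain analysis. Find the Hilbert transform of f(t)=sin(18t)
The Hilbert transform shifts each frequency component by -pi/2.
H{sin(wt)}=-cos(wt)
With w=18: H{sin(18t)}=-cos(18t)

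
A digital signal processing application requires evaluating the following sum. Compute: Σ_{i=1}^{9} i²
Using formula: Σ i^2=n(n + 1)(2n + 1)/6=9·10·19/6=285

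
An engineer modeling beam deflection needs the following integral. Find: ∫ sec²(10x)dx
Since d/dx[tan(10x)]=10sec²(10x), integral=tan(10x)/10+C

Answer: (1/10)tan(10x)+C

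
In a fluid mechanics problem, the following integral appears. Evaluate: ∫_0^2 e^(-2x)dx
Antiderivative: (1/(-2))e^(-2x)
Evaluate: (1/(-2))(e^-4-1)

Answer: (e^-4-1)/(-2)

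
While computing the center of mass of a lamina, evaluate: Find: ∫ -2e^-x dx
Since d/dx[e^-x] = - e^-x, we get 2e^-x+C

Answer: 2e^-x+C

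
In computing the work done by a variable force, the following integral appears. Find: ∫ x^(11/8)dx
Power rule: ∫ x^(11/8) dx=x^(19/8)/(19/8)+C

Answer: (8/19)·x^(19/8)+C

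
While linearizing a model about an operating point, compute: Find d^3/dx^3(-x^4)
Apply power rule 3 times:
d^1: -4x^3
d^2: -12x^2
d^3: -24x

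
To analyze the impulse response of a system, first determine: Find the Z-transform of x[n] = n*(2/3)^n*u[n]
Using the property Z{n * a^n * u[n]}=az/(z-a)^2
With a=2/3: X(z)=(2/3)z/(z - 2/3)^2, |z| > 2/3

Answer: (2/3)z/(z - 2/3)^2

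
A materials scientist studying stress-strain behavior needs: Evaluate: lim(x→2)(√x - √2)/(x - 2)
Multiply by conjugate (√x + √2)/(√x + √2):
= (x - 2)/((x - 2)(√x + √2)) = 1/(√x + √2)
As x → 2: 1/(2√2)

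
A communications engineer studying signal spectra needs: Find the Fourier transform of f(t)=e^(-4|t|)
Using the standard pair: F{e^(-a|t|)} = 2a/(a^2 + omega^2)
With a = 4: F(omega) = 8/(16 + omega^2)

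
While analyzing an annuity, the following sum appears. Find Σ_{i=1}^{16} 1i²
= 1·n(n + 1)(2n + 1)/6 = 1·16·17·33/6 = 1496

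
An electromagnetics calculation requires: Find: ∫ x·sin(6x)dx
By parts: u=x, dv=sin(6x) dx
du=dx, v=-cos(6x)/6
=-x·cos(6x)/6 + sin(6x)/6² + C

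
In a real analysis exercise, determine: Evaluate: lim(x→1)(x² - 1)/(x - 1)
Factor: (x² - 1)=(x-1)(x+1)
Cancel (x-1): lim(x→1) (x+1)=2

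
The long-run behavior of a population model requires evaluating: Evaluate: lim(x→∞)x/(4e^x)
Apply L'Hôpital 1 times (∞/∞ each time):
Eventually get 1!/(4e^x) → 0

Answer: 0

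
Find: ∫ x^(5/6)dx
Power rule: ∫ x^(5/6) dx=x^(11/6)/(11/6)+C

Answer: (6/11)·x^(11/6)+C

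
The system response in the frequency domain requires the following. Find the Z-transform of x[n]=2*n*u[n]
Z{n*u[n]} = z/(z-1)^2
By linearity: Z{2*n*u[n]} = 2z/(z-1)^2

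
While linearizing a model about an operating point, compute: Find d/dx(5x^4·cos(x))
Product rule: (fg)' = f'g + fg'
f = 5x^4, f' = 20x^3
g = cos(x), g' = -sin(x)

Answer: 20x^3·cos(x) - 5x^4·sin(x)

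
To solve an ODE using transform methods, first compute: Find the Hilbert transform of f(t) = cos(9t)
The Hilbert transform shifts each frequency component by -pi/2.
H{cos(wt)}=sin(wt)
With w=9: H{cos(9t)}=sin(9t)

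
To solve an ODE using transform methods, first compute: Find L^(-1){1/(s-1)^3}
L^(-1){1/(s-a)^n} = t^(n-1)·e^(at)/(n-1)!
Here a = 1, n = 3: t^2·e^(t)/2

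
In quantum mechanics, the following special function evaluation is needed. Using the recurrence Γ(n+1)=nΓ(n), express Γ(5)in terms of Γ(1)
Γ(5)=4Γ(4)=4·3Γ(3)=...=4!·Γ(1)=24·Γ(1)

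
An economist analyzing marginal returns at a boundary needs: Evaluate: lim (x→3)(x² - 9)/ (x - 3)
Factor: (x² - 9) = (x-3)(x+3)
Cancel (x-3): lim(x→3) (x+3) = 6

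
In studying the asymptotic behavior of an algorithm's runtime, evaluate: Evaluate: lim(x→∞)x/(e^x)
Apply L'Hôpital 1 times (∞/∞ each time):
Eventually get 1!/(e^x) → 0

Answer: 0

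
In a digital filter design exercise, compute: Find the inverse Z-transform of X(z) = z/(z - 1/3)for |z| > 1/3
Standard pair: z/(z-a) <-> a^n*u[n] for causal signals
With a=1/3: x[n]=(1/3)^n*u[n]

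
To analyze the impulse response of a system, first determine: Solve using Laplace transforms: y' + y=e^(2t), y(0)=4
Take L: sY - 4 + Y = 1/(s-2)
Y(s + 1) = 1/(s-2) + 4
Y = 1/((s-2)(s + 1)) + 4/(s + 1)
Partial fractions: 1/((s-2)(s + 1)) = (1/3)/(s-2) - (1/3)/(s + 1)
So Y = (1/3)/(s-2) + (11/3)/(s + 1)
Inverse Laplace transform (L^(-1){1/(s-2)} = e^(2t), L^(-1){1/(s + 1)} = e^(-t)):

Answer: y(t) = (1/3)·e^(2t) + (11/3)·e^(-t)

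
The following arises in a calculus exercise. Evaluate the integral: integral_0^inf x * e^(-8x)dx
This is a Gamma integral. Substitute u=8x (du=8 dx):
integral_0^inf x * e^(-8x) dx=(1/8^2) integral_0^inf u^1 * e^(-u) du
=Gamma(2)/8^2=1!/8^2=1/64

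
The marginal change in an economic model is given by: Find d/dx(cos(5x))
Chain rule: d/dx[cos(u)]=-sin(u)·u' where u=5x
u'=5

Answer: -5·sin(5x)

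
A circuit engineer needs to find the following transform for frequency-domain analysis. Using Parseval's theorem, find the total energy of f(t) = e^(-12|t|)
Parseval's theorem: E = integral |f(t)|^2 dt = (1/2pi) integral |F(omega)|^2 domega
E = integral_{-inf}^{inf} e^(-24|t|) dt = 2 * integral_0^inf e^(-24t) dt = 2/(2 * 12) = 1/12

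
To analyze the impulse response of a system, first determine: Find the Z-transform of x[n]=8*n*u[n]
Z{n * u[n]}=z/(z-1)^2
By linearity: Z{8 * n * u[n]}=8z/(z-1)^2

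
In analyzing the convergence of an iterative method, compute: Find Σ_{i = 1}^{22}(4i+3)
=4·Σ i+3·22=4·253+66=1078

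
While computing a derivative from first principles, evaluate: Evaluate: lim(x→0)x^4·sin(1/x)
Squeeze theorem: -|x^4| ≤ x^4·sin(1/x) ≤ |x^4|
Since x^4 → 0 as x → 0, by squeeze theorem the limit is 0

Answer: 0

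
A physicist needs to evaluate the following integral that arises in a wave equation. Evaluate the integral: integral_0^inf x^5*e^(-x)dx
This is a Gamma integral. Substitute u=1x:
integral_0^inf x^5*e^(-x) dx=(1/1^6) integral_0^inf u^5*e^(-u) du
=Gamma(6)/1^6=5!/1^6=120/1

Answer: 120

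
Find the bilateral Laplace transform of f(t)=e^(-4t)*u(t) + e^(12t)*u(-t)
For e^(-4t)*u(t): L=1/(s+4), Re(s) > -4
For e^(12t)*u(-t): L=-1/(s-12), Re(s) < 12
Combined: F(s)=1/(s+4)-1/(s-12), -4 < Re(s) < 12

Answer: 1/(s+4)-1/(s-12), ROC: -4 < Re(s) < 12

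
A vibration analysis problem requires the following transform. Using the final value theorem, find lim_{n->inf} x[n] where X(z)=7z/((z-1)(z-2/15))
Final value theorem: lim x[n] = lim_{z->1} (z-1) * X(z)
(z-1) * X(z) = 7z/(z-2/15)
As z->1: 7/(1 - 2/15) = 7/(13/15) = 105/13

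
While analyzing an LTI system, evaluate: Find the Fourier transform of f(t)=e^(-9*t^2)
The Fourier transform of a Gaussian e^(-a * t^2) is sqrt(pi/a) * e^(-omega^2/(4a)).
With a=9: F(omega)=sqrt(pi)/3 * e^(-omega^2/36)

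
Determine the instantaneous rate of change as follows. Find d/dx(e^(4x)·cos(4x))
Product rule: (fg)' = f'g + fg'
f = e^(4x), f' = 4·e^(4x)
g = cos(4x), g' = -4·sin(4x)

Answer: 4·e^(4x)·cos(4x) - 4·e^(4x)·sin(4x)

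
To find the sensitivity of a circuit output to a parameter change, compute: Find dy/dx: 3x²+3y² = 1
Differentiate: 6x + 6y·(dy/dx)=0
dy/dx=-6x/(6y)=-1·(x/y)

Answer: dy/dx=-1·(x/y)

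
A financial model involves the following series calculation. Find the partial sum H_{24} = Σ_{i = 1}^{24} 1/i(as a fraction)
H_24=1+1/2+1/3+...+1/24
=1347822955/356948592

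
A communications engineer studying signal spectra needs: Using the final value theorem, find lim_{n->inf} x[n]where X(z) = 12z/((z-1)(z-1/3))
Final value theorem: lim x[n] = lim_{z->1} (z-1)*X(z)
(z-1)*X(z) = 12z/(z-1/3)
As z->1: 12/(1-1/3) = 12/(2/3) = 18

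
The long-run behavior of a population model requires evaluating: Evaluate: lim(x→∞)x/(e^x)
Apply L'Hôpital 1 times (∞/∞ each time):
Eventually get 1!/(e^x) → 0

Answer: 0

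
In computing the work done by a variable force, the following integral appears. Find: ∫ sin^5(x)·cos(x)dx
Let u=sin(x), du=cos(x) dx
∫ u^5 du=u^6/6 + C

Answer: sin^6(x)/6 + C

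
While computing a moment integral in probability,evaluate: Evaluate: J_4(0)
J_n(0) = 0 for all n > 0 (Bessel function of first kind)
J_4(0) = 0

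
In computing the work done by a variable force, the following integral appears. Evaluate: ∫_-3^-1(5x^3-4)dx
Step 1: Find antiderivative F(x)=(5/4)x^4-4x
Step 2: F(-1) - F(-3)=21/4 - (453/4)=-108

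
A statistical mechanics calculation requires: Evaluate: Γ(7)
Γ(n)=(n-1)! for positive integers
Γ(7)=6!=720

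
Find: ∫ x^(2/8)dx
Power rule: ∫ x^(1/4) dx = x^(5/4)/(5/4)+C

Answer: (4/5)·x^(5/4)+C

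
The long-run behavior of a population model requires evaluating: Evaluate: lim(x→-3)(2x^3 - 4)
Polynomial is continuous, so substitute x=-3:
2·(-3)^3-4=-58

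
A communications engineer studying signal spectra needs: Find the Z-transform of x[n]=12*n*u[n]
Z{n*u[n]} = z/(z-1)^2
By linearity: Z{12*n*u[n]} = 12z/(z-1)^2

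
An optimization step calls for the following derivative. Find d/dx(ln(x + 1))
Chain rule: d/dx[ln(u)] = u'/u where u = x+1
u' = 1

Answer: (1)/(x+1)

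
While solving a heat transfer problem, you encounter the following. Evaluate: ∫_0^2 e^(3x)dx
Antiderivative: (1/3)e^(3x)
Evaluate: (1/3)(e^6 - 1)

Answer: (e^6 - 1)/3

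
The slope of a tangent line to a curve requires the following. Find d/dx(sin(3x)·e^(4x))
Product rule: (fg)' = f'g + fg'
f = sin(3x), f' = 3·cos(3x)
g = e^(4x), g' = 4·e^(4x)

Answer: 3·cos(3x)·e^(4x) + 4·sin(3x)·e^(4x)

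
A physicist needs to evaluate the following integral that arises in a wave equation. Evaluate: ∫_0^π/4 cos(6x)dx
Antiderivative: sin(6x)/6
Evaluate at bounds: [sin(6·π/4)/6] - [sin(6·0)/6]
=((-1) - (0))/6=-1/6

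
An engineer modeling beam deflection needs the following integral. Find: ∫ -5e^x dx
Since d/dx[e^x] = +e^x, we get -5e^x+C

Answer: -5e^x+C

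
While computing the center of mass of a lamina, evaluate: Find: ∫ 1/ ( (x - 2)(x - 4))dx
Partial fractions: 1/((x-2)(x-4)) = A/(x-2)+B/(x-4)
A = -1/2, B = 1/2
∫ [-1/2· 1/(x-2)+1/2· 1/(x-4)] dx
= (1/2)[ln|x-4| - ln|x-2|]+C

Answer: (1/2)·ln|(x-4)/(x-2)|+C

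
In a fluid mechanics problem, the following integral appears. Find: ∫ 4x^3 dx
Using power rule: ∫ 4x^3 dx = 4/4 x^4 + C = x^4 + C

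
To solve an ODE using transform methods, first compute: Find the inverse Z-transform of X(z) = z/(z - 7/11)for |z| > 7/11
Standard pair: z/(z-a) <-> a^n * u[n] for causal signals
With a = 7/11: x[n] = (7/11)^n * u[n]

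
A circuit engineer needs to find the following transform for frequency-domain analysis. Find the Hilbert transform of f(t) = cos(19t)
The Hilbert transform shifts each frequency component by -pi/2.
H{cos(wt)}=sin(wt)
With w=19: H{cos(19t)}=sin(19t)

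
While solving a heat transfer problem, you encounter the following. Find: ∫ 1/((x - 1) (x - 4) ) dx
Partial fractions: 1/((x-1)(x-4))=A/(x-1)+B/(x-4)
A=-1/3, B=1/3
∫ [-1/3· 1/(x-1)+1/3· 1/(x-4)] dx
=(1/3)[ln|x-4| - ln|x-1|]+C

Answer: (1/3)·ln|(x-4)/(x-1)|+C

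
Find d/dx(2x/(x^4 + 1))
Quotient rule: (f/g)'=(f'g - fg')/g²
f=2x, f'=2
g=x^4 + 1, g'=4x^3

Answer: (2·(x^4 + 1) - 8x^4)/(x^4 + 1)²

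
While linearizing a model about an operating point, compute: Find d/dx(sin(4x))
Chain rule: d/dx[sin(u)]=cos(u)·u' where u=4x
u'=4

Answer: 4·cos(4x)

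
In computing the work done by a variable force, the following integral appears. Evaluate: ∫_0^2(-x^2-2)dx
Step 1: Find antiderivative F(x) = (-1/3)x^3-2x
Step 2: F(2) - F(0) = -20/3 - (0) = -20/3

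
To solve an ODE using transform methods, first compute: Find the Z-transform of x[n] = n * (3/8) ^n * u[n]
Using the property Z{n * a^n * u[n]} = az/(z-a)^2
With a = 3/8: X(z) = (3/8)z/(z - 3/8)^2, |z| > 3/8

Answer: (3/8)z/(z - 3/8)^2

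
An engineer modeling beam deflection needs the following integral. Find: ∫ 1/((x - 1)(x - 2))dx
Partial fractions: 1/((x-1)(x-2)) = A/(x-1) + B/(x-2)
A = -1, B = 1
∫ [-1· 1/(x-1) + 1· 1/(x-2)] dx
= (1)[ln|x-2| - ln|x-1|] + C

Answer: ln|(x-2)/(x-1)| + C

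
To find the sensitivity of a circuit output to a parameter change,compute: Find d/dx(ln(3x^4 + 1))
Chain rule: d/dx[ln(u)]=u'/u where u=3x^4 + 1
u'=12x^3

Answer: (12x^3)/(3x^4 + 1)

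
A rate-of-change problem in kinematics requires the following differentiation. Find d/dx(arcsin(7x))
d/dx[arcsin(u)]=u'/√(1-u²), u=7x, u'=7

Answer: 7/√(1-49x²)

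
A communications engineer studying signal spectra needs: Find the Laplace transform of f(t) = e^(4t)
L{e^(at)}=1/(s-a)
L{e^(4t)}=1/(s-4)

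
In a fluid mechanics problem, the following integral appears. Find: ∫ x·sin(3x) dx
By parts: u = x, dv = sin(3x) dx
du = dx, v = -cos(3x)/3
= -x·cos(3x)/3+sin(3x)/3²+C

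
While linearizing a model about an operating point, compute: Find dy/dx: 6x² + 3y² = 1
Differentiate: 12x + 6y·(dy/dx) = 0
dy/dx = -12x/(6y) = -2·(x/y)

Answer: dy/dx = -2·(x/y)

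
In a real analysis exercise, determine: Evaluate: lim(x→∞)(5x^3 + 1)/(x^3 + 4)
Divide numerator and denominator by x^3:
lim (5 + 1/x^3)/(1 + 4/x^3) = 5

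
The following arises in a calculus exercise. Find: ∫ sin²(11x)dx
Using identity sin²(u)=(1 - cos(2u))/2:
∫ (1 - cos(22x))/2 dx=x/2 - sin(22x)/44 + C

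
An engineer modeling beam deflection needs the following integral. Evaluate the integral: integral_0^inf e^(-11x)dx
integral_0^inf e^(-11x) dx = [-1/11*e^(-11x)]_0^inf
= 0 - (-1/11) = 1/11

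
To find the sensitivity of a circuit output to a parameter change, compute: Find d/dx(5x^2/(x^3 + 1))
Quotient rule: (f/g)' = (f'g - fg')/g²
f = 5x^2, f' = 10x
g = x^3+1, g' = 3x^2

Answer: (10x·(x^3+1)-15x^4)/(x^3+1)²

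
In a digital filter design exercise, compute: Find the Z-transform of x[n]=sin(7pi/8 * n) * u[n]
Z{sin(w0 * n) * u[n]} = z * sin(w0)/(z^2 - 2z * cos(w0) + 1)
With w0 = 7pi/8: X(z) = z * sin(7pi/8)/(z^2 - 2z * cos(7pi/8) + 1)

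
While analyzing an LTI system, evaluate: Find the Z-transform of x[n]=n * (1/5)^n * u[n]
Using the property Z{n * a^n * u[n]}=az/(z-a)^2
With a=1/5: X(z)=(1/5)z/(z - 1/5)^2, |z| > 1/5

Answer: (1/5)z/(z - 1/5)^2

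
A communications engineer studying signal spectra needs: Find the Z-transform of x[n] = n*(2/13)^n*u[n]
Using the property Z{n*a^n*u[n]}=az/(z-a)^2
With a=2/13: X(z)=(2/13)z/(z - 2/13)^2, |z| > 2/13

Answer: (2/13)z/(z - 2/13)^2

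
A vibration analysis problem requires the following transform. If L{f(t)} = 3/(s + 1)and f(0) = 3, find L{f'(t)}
L{f'(t)}=s·F(s) - f(0)=3s/(s+1)-3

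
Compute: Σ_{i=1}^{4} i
Using formula: Σ i^1 = n(n+1)/2 = 4·5/2 = 10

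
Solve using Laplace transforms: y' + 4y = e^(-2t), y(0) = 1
Take L: sY - 1 + 4Y = 1/(s + 2)
Y(s + 4) = 1/(s + 2) + 1
Y = 1/((s + 2)(s + 4)) + 1/(s + 4)
Partial fractions: 1/((s + 2)(s + 4)) = (1/2)/(s + 2) - (1/2)/(s + 4)
So Y = (1/2)/(s + 2) + (1/2)/(s + 4)
Inverse Laplace transform (L^(-1){1/(s + 2)} = e^(-2t), L^(-1){1/(s + 4)} = e^(-4t)):

Answer: y(t) = (1/2)·e^(-2t) + (1/2)·e^(-4t)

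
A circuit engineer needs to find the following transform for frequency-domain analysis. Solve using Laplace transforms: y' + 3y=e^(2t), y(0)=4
Take L: sY - 4 + 3Y = 1/(s-2)
Y(s + 3) = 1/(s-2) + 4
Y = 1/((s-2)(s + 3)) + 4/(s + 3)
Partial fractions: 1/((s-2)(s + 3)) = (1/5)/(s-2) - (1/5)/(s + 3)
So Y = (1/5)/(s-2) + (19/5)/(s + 3)
Inverse Laplace transform (L^(-1){1/(s-2)} = e^(2t), L^(-1){1/(s + 3)} = e^(-3t)):

Answer: y(t) = (1/5)·e^(2t) + (19/5)·e^(-3t)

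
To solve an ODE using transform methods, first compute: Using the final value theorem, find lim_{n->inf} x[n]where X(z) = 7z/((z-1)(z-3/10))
Final value theorem: lim x[n] = lim_{z->1} (z-1)*X(z)
(z-1)*X(z) = 7z/(z-3/10)
As z->1: 7/(1-3/10) = 7/(7/10) = 10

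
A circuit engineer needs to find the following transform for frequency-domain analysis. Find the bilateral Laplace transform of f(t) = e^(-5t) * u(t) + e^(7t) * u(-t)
For e^(-5t)*u(t): L=1/(s+5), Re(s) > -5
For e^(7t)*u(-t): L=-1/(s-7), Re(s) < 7
Combined: F(s)=1/(s+5)-1/(s-7), -5 < Re(s) < 7

Answer: 1/(s+5)-1/(s-7), ROC: -5 < Re(s) < 7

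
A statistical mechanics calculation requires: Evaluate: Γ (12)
Γ(n) = (n-1)! for positive integers
Γ(12) = 11! = 39916800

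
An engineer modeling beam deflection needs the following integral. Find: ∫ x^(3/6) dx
Power rule: ∫ x^(1/2) dx = x^(3/2)/(3/2) + C

Answer: (2/3)·x^(3/2) + C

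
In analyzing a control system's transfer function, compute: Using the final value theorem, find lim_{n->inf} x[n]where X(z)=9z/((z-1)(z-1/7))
Final value theorem: lim x[n] = lim_{z->1} (z-1)*X(z)
(z-1)*X(z) = 9z/(z-1/7)
As z->1: 9/(1-1/7) = 9/(6/7) = 21/2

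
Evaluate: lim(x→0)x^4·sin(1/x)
Squeeze theorem: -|x^4| ≤ x^4·sin(1/x) ≤ |x^4|
Since x^4 → 0 as x → 0, by squeeze theorem the limit is 0

Answer: 0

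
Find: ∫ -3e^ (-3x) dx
Since d/dx[e^(-3x)]=-3e^(-3x), we get 1 e^(-3x) + C

Answer: e^(-3x) + C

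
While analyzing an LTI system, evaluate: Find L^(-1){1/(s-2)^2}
L^(-1){1/(s-a)^n}=t^(n-1)·e^(at)/(n-1)!
Here a=2, n=2: t^1·e^(2t)/1

Answer: t·e^(2t)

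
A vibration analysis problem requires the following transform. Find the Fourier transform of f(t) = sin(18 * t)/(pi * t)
sin(W * t)/(pi * t)=(W/pi) * sinc(W * t/pi) is the impulse response of the ideal low-pass filter with cutoff W (here W=18).
Its Fourier transform is a rectangular function:
F(omega)=1 for |omega| < 18, 0 otherwise

Answer: rect(omega/36) [i.e., 1 for |omega| < 18, 0 otherwise]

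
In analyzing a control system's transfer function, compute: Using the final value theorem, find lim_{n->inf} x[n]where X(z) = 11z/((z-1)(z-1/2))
Final value theorem: lim x[n]=lim_{z->1} (z-1) * X(z)
(z-1) * X(z)=11z/(z-1/2)
As z->1: 11/(1 - 1/2)=11/(1/2)=22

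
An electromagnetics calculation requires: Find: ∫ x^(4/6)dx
Power rule: ∫ x^(2/3) dx=x^(5/3)/(5/3)+C

Answer: (3/5)·x^(5/3)+C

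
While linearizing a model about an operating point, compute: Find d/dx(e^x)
Chain rule: d/dx[e^u]=e^u · u' where u=x
u'=1

Answer: 1·e^x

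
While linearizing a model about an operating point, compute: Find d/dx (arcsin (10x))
d/dx[arcsin(u)] = u'/√(1-u²), u = 10x, u' = 10

Answer: 10/√(1 - 100x²)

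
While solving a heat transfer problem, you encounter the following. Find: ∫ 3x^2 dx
Using power rule: ∫ 3x^2 dx=3/3 x^3+C=x^3+C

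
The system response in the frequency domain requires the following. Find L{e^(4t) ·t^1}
First shifting: L{e^(at)f(t)} = F(s-a)
L{t^1} = 1/s^2
Shift s → s-4: 1/(s-4)^2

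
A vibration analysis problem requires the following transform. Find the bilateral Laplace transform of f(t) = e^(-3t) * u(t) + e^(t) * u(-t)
For e^(-3t)*u(t): L=1/(s+3), Re(s) > -3
For e^(t)*u(-t): L=-1/(s-1), Re(s) < 1
Combined: F(s)=1/(s+3)-1/(s-1), -3 < Re(s) < 1

Answer: 1/(s+3)-1/(s-1), ROC: -3 < Re(s) < 1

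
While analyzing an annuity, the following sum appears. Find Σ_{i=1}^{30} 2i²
=2·n(n + 1)(2n + 1)/6=2·30·31·61/6=18910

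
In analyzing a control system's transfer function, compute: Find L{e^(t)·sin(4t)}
First shifting: L{e^(at)f(t)} = F(s-a)
L{sin(4t)} = 4/(s²+16)
Shift: 4/((s-1)²+16)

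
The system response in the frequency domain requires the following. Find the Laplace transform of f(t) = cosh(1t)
L{cosh(at)} = s/(s²-a²)
L{cosh(1t)} = s/(s²-1)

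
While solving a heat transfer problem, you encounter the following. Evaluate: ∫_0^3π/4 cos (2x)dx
Antiderivative: sin(2x)/2
Evaluate at bounds: [sin(2·3π/4)/2] - [sin(2·0)/2]
=((-1) - (0))/2=-1/2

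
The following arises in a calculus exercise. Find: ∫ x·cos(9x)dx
By parts: u=x, dv=cos(9x) dx
du=dx, v=sin(9x)/9
=x·sin(9x)/9 + cos(9x)/9² + C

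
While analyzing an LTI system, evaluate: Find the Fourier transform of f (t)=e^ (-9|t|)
Using the standard pair: F{e^(-a|t|)}=2a/(a^2 + omega^2)
With a=9: F(omega)=18/(81 + omega^2)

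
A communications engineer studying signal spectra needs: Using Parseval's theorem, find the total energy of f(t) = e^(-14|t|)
Parseval's theorem: E=integral |f(t)|^2 dt=(1/2pi) integral |F(omega)|^2 domega
E=integral_{-inf}^{inf} e^(-28|t|) dt=2 * integral_0^inf e^(-28t) dt=2/(2 * 14)=1/14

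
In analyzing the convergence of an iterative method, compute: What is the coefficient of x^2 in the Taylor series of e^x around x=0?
Taylor series of e^x=Σ x^n/n!
Coefficient of x^2=1/2!=1/2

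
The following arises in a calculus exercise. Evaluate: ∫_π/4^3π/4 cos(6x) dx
Antiderivative: sin(6x)/6
Evaluate at bounds: [sin(6·3π/4)/6] - [sin(6·π/4)/6]
= ((1) - (-1))/6 = 1/3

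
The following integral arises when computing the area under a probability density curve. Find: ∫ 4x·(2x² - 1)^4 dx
Let u=2x² - 1, du=4x dx
∫ u^4 du=u^5/5+C

Answer: (2x² - 1)^5/5+C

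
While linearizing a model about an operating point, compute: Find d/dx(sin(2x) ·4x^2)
Product rule: (fg)' = f'g+fg'
f = sin(2x), f' = 2·cos(2x)
g = 4x^2, g' = 8x

Answer: 8·cos(2x)·x^2+8·sin(2x)·x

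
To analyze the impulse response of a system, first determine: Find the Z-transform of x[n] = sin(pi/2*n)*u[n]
Z{sin(w0 * n) * u[n]} = z * sin(w0)/(z^2-2z * cos(w0)+1)
With w0 = pi/2: X(z) = z * sin(pi/2)/(z^2-2z * cos(pi/2)+1)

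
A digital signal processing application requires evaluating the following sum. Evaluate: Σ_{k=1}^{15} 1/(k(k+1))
Partial fractions: 1/(k(k + 1)) = 1/k - 1/(k + 1)
Telescoping sum: 1(1 - 1/16) = 1·15/16

Answer: 15/16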